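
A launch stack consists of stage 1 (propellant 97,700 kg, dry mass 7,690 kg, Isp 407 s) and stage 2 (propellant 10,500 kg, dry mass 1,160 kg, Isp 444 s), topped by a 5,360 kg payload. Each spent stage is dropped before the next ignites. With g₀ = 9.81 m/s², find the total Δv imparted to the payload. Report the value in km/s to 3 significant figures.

Δv ≈ 10.6 km/s

Ignition mass of stage 1 = 97,700+7,690 + 10,500+1,160 + 5,360 = 122,410 kg.
Stage 1: m₀ = 122,410 kg, m_f = 122,410 − 97,700 = 24,710 kg; Δv = 407×9.81×ln(4.954) = 3992.7×1.6002 ≈ 6389 m/s.
Stage 2: m₀ = 17,020 kg, m_f = 17,020 − 10,500 = 6,520 kg; Δv = 444×9.81×ln(2.61) = 4355.6×0.9595 ≈ 4179 m/s.
Total Δv = 6389 + 4179 = 10568 m/s.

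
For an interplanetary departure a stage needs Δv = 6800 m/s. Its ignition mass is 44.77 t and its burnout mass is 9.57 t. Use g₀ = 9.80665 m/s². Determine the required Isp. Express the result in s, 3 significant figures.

ln(m₀/m_f) = ln(44770/9570) = ln(4.678) = 1.5429.
v_e = Δv / ln(m₀/m_f) = 6800 / 1.5429 = 4407.3 m/s.
Isp = v_e / g₀ = 4407.3 / 9.80665 = 449.4 s.

Isp ≈ 449 s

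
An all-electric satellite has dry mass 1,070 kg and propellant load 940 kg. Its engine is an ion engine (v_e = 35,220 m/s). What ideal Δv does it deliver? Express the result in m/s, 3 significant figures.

m₀ = m_dry + m_prop = 1,070 + 940 = 2,010 kg.
Δv = v_e · ln(m₀/m_f) = 35220.0 × ln(1.879) = 35220.0 × 0.6305 ≈ 22205.4 m/s.

Δv ≈ 22200 m/s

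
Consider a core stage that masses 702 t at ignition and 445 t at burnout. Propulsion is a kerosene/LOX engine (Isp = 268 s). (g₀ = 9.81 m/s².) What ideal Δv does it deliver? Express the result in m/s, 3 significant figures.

v_e = Isp · g₀ = 268 × 9.81 = 2629.1 m/s.
By the Tsiolkovsky rocket equation, Δv = v_e · ln(m₀/m_f) = 2629.1 × ln(1.578) = 2629.1 × 0.4559 ≈ 1198.5 m/s.

Δv ≈ 1200 m/s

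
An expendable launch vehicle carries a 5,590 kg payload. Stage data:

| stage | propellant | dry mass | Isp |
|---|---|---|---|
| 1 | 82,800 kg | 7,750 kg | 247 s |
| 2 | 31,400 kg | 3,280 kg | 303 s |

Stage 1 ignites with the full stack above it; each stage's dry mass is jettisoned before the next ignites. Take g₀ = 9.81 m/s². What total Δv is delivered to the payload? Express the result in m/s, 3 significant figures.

Δv ≈ 6930 m/s

Ignition mass of stage 1 = 82,800+7,750 + 31,400+3,280 + 5,590 = 130,820 kg.
Stage 1: m₀ = 130,820 kg, m_f = 130,820 − 82,800 = 48,020 kg; Δv = 247×9.81×ln(2.724) = 2423.1×1.0022 ≈ 2428 m/s.
Stage 2: m₀ = 40,270 kg, m_f = 40,270 − 31,400 = 8,870 kg; Δv = 303×9.81×ln(4.54) = 2972.4×1.5129 ≈ 4497 m/s.
Total Δv = 2428 + 4497 = 6925 m/s.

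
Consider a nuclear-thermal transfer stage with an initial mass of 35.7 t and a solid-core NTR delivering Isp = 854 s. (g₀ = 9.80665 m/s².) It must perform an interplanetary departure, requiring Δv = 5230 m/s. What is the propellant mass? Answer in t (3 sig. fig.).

propellant mass ≈ 16.6 t

v_e = Isp · g₀ = 854 × 9.80665 = 8374.9 m/s.
m₀/m_f = exp(Δv / v_e) = exp(5230 / 8374.9) = exp(0.6245) = 1.8673.
m_f = 35.7 / 1.8673 = 19.1185 t, so propellant = m₀ − m_f = 35.7 − 19.1185 = 16.5815 t.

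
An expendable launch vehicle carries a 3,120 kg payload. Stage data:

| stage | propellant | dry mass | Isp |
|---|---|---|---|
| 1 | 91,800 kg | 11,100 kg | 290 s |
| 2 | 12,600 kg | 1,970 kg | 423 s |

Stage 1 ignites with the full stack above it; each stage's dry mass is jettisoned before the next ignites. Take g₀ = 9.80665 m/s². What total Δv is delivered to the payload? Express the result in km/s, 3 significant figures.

Ignition mass of stage 1 = 91,800+11,100 + 12,600+1,970 + 3,120 = 120,590 kg.
Stage 1: m₀ = 120,590 kg, m_f = 120,590 − 91,800 = 28,790 kg; Δv = 290×9.80665×ln(4.189) = 2843.9×1.4324 ≈ 4074 m/s.
Stage 2: m₀ = 17,690 kg, m_f = 17,690 − 12,600 = 5,090 kg; Δv = 423×9.80665×ln(3.475) = 4148.2×1.2457 ≈ 5168 m/s.
Total Δv = 4074 + 5168 = 9242 m/s.

Δv ≈ 9.24 km/s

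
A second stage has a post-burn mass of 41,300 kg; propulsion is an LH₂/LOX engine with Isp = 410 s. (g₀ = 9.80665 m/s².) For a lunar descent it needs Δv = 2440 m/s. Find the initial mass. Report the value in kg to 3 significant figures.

v_e = Isp · g₀ = 410 × 9.80665 = 4020.7 m/s.
From the ideal rocket equation, m₀/m_f = exp(Δv / v_e) = exp(2440 / 4020.7) = exp(0.6069) = 1.8347.
m₀ = m_f × 1.8347 = 41,300 × 1.8347 = 75,773.1 kg.

initial mass ≈ 75800 kg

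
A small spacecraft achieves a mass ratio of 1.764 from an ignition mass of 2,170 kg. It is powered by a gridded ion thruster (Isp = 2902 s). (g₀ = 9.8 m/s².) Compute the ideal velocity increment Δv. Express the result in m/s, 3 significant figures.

Δv ≈ 16100 m/s

v_e = Isp · g₀ = 2902 × 9.8 = 28439.6 m/s.
Δv = v_e · ln(1.764) = 28439.6 × 0.5676 ≈ 16141.9 m/s.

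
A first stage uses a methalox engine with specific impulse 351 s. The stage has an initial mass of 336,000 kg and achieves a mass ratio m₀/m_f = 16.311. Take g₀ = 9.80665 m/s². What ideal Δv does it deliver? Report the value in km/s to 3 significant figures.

v_e = Isp · g₀ = 351 × 9.80665 = 3442.1 m/s.
Δv = v_e · ln(16.311) = 3442.1 × 2.7918 ≈ 9609.9 m/s.

Δv ≈ 9.61 km/s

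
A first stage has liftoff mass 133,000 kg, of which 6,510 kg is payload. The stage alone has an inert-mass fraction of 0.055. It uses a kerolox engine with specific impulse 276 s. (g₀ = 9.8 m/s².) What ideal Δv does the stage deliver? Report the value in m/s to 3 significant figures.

Δv ≈ 6190 m/s

Stage wet mass = m₀ − payload = 133,000 − 6,510 = 126,490 kg.
Stage dry mass = ε × stage wet mass = 0.055 × 126,490 = 6,956.95 kg.
Burnout mass m_f = stage dry + payload = 6,956.95 + 6,510 = 13,466.95 kg.
v_e = Isp · g₀ = 276 × 9.8 = 2704.8 m/s.
From the ideal rocket equation, Δv = v_e · ln(133,000/13,466.95) = 2704.8 × ln(9.876) = 2704.8 × 2.2901 ≈ 6194 m/s.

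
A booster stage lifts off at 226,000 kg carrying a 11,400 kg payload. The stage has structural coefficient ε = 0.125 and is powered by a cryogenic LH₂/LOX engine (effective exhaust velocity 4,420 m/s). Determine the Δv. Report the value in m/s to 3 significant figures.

Stage wet mass = m₀ − payload = 226,000 − 11,400 = 214,600 kg.
Stage dry mass = ε × stage wet mass = 0.125 × 214,600 = 26,825 kg.
Burnout mass m_f = stage dry + payload = 26,825 + 11,400 = 38,225 kg.
Δv = v_e · ln(226,000/38,225) = 4420.0 × ln(5.912) = 4420.0 × 1.7770 ≈ 7855 m/s.

Δv ≈ 7850 m/s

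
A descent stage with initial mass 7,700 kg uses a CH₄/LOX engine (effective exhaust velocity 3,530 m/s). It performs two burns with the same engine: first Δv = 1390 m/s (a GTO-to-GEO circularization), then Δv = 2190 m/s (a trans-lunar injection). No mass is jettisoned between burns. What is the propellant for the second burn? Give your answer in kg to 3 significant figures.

propellant for the second burn ≈ 2400 kg

After the first burn: m = 7700 × exp(−1390/3530.0) = 7700 × 0.67451 = 5,193.73 kg.
After the second burn: m = 5,193.73 × exp(−2190/3530.0) = 5,193.73 × 0.53773 = 2,792.82 kg.
Second-burn propellant = 5,193.73 − 2,792.82 = 2,400.91 kg.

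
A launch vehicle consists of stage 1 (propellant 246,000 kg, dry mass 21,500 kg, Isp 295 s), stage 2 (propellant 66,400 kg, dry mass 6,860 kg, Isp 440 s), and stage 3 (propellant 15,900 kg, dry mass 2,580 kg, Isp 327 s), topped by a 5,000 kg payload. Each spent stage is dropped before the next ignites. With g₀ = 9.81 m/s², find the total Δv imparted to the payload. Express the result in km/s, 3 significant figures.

Ignition mass of stage 1 = 246,000+21,500 + 66,400+6,860 + 15,900+2,580 + 5,000 = 364,240 kg.
Stage 1: m₀ = 364,240 kg, m_f = 364,240 − 246,000 = 118,240 kg; Δv = 295×9.81×ln(3.081) = 2894.0×1.1251 ≈ 3256 m/s.
Stage 2: m₀ = 96,740 kg, m_f = 96,740 − 66,400 = 30,340 kg; Δv = 440×9.81×ln(3.189) = 4316.4×1.1596 ≈ 5005 m/s.
Stage 3: m₀ = 23,480 kg, m_f = 23,480 − 15,900 = 7,580 kg; Δv = 327×9.81×ln(3.098) = 3207.9×1.1306 ≈ 3627 m/s.
Total Δv = 3256 + 5005 + 3627 = 11888 m/s.

Δv ≈ 11.9 km/s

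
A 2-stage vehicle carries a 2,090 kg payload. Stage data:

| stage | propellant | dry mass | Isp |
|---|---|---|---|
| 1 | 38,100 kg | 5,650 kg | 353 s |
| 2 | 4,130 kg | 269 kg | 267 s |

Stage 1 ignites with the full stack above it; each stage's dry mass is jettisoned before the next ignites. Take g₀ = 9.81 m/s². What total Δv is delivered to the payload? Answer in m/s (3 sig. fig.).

Δv ≈ 7570 m/s

Ignition mass of stage 1 = 38,100+5,650 + 4,130+269 + 2,090 = 50,239 kg.
Stage 1: m₀ = 50,239 kg, m_f = 50,239 − 38,100 = 12,139 kg; Δv = 353×9.81×ln(4.139) = 3462.9×1.4204 ≈ 4919 m/s.
Stage 2: m₀ = 6,489 kg, m_f = 6,489 − 4,130 = 2,359 kg; Δv = 267×9.81×ln(2.751) = 2619.3×1.0119 ≈ 2650 m/s.
Total Δv = 4919 + 2650 = 7569 m/s.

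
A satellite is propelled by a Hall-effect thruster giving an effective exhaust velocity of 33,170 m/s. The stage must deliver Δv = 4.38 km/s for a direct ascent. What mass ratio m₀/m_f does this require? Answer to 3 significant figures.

mass ratio ≈ 1.14

From the ideal rocket equation, m₀/m_f = exp(Δv / v_e) = exp(4380 / 33170.0) = exp(0.1320) = 1.1412.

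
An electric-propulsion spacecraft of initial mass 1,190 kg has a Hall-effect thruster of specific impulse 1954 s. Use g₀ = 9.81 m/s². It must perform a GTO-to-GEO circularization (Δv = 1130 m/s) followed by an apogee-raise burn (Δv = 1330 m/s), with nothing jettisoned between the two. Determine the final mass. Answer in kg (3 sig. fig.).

v_e = Isp · g₀ = 1954 × 9.81 = 19168.7 m/s.
After the first burn: m = 1190 × exp(−1130/19168.7) = 1190 × 0.94275 = 1,121.87 kg.
After the second burn: m = 1,121.87 × exp(−1330/19168.7) = 1,121.87 × 0.93297 = 1,046.67 kg.

final mass ≈ 1050 kg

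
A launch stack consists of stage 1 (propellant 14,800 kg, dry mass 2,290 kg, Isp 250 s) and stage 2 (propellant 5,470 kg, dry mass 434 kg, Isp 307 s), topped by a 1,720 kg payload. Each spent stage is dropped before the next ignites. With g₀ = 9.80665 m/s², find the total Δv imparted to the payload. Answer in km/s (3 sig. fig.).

Δv ≈ 6.04 km/s

Ignition mass of stage 1 = 14,800+2,290 + 5,470+434 + 1,720 = 24,714 kg.
Stage 1: m₀ = 24,714 kg, m_f = 24,714 − 14,800 = 9,914 kg; Δv = 250×9.80665×ln(2.493) = 2451.7×0.9134 ≈ 2239 m/s.
Stage 2: m₀ = 7,624 kg, m_f = 7,624 − 5,470 = 2,154 kg; Δv = 307×9.80665×ln(3.539) = 3010.6×1.2640 ≈ 3805 m/s.
Total Δv = 2239 + 3805 = 6044 m/s.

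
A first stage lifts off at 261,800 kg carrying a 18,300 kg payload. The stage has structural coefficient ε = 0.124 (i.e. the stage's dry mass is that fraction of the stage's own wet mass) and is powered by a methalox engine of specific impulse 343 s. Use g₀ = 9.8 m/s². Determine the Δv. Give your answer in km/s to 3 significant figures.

Δv ≈ 5.67 km/s

Stage wet mass = m₀ − payload = 261,800 − 18,300 = 243,500 kg.
Stage dry mass = ε × stage wet mass = 0.124 × 243,500 = 30,194 kg.
Burnout mass m_f = stage dry + payload = 30,194 + 18,300 = 48,494 kg.
v_e = Isp · g₀ = 343 × 9.8 = 3361.4 m/s.
Using Δv = v_e ln(m₀/m_f): Δv = v_e · ln(261,800/48,494) = 3361.4 × ln(5.399) = 3361.4 × 1.6861 ≈ 5668 m/s.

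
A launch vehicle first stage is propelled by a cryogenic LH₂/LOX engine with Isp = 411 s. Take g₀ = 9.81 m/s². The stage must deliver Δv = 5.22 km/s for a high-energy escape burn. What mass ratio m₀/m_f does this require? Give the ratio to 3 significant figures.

v_e = Isp · g₀ = 411 × 9.81 = 4031.9 m/s.
m₀/m_f = exp(Δv / v_e) = exp(5220 / 4031.9) = exp(1.2947) = 3.6498.

mass ratio ≈ 3.65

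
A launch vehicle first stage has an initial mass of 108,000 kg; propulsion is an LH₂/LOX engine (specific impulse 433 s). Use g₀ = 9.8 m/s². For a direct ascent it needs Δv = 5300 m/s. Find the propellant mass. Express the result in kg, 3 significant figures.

propellant mass ≈ 77000 kg

v_e = Isp · g₀ = 433 × 9.8 = 4243.4 m/s.
m₀/m_f = exp(Δv / v_e) = exp(5300 / 4243.4) = exp(1.2490) = 3.4868.
m_f = 108,000 / 3.4868 = 30,974 kg, so propellant = m₀ − m_f = 108,000 − 30,974 = 77,026 kg.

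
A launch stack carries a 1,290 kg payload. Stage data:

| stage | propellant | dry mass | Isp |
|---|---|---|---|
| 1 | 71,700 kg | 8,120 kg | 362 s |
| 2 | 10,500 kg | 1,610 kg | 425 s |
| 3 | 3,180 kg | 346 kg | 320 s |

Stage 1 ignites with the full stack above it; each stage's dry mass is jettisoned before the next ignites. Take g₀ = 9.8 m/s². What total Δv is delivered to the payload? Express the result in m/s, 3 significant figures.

Ignition mass of stage 1 = 71,700+8,120 + 10,500+1,610 + 3,180+346 + 1,290 = 96,746 kg.
Stage 1: m₀ = 96,746 kg, m_f = 96,746 − 71,700 = 25,046 kg; Δv = 362×9.8×ln(3.863) = 3547.6×1.3514 ≈ 4794 m/s.
Stage 2: m₀ = 16,926 kg, m_f = 16,926 − 10,500 = 6,426 kg; Δv = 425×9.8×ln(2.634) = 4165.0×0.9685 ≈ 4034 m/s.
Stage 3: m₀ = 4,816 kg, m_f = 4,816 − 3,180 = 1,636 kg; Δv = 320×9.8×ln(2.944) = 3136.0×1.0797 ≈ 3386 m/s.
Total Δv = 4794 + 4034 + 3386 = 12214 m/s.

Δv ≈ 12200 m/s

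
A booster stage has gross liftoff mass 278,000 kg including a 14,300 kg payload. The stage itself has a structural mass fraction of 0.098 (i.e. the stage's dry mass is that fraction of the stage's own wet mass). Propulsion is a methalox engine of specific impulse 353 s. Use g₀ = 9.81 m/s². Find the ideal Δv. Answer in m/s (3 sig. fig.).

Stage wet mass = m₀ − payload = 278,000 − 14,300 = 263,700 kg.
Stage dry mass = ε × stage wet mass = 0.098 × 263,700 = 25,842.6 kg.
Burnout mass m_f = stage dry + payload = 25,842.6 + 14,300 = 40,142.6 kg.
v_e = Isp · g₀ = 353 × 9.81 = 3462.9 m/s.
By the Tsiolkovsky rocket equation, Δv = v_e · ln(278,000/40,142.6) = 3462.9 × ln(6.925) = 3462.9 × 1.9352 ≈ 6701 m/s.

Δv ≈ 6700 m/s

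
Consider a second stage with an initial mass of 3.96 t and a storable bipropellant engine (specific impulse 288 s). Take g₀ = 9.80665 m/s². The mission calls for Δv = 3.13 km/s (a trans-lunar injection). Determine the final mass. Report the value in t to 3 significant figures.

final mass ≈ 1.31 t

v_e = Isp · g₀ = 288 × 9.80665 = 2824.3 m/s.
m₀/m_f = exp(Δv / v_e) = exp(3130 / 2824.3) = exp(1.1082) = 3.0290.
m_f = m₀ / 3.0290 = 3.96 / 3.0290 = 1.30736 t.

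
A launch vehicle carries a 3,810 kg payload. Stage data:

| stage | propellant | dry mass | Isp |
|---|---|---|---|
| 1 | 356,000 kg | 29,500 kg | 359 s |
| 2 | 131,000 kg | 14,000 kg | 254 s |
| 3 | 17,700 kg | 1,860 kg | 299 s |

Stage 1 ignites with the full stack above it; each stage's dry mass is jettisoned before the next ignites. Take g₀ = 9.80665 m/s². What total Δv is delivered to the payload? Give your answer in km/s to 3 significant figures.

Δv ≈ 11.5 km/s

Ignition mass of stage 1 = 356,000+29,500 + 131,000+14,000 + 17,700+1,860 + 3,810 = 553,870 kg.
Stage 1: m₀ = 553,870 kg, m_f = 553,870 − 356,000 = 197,870 kg; Δv = 359×9.80665×ln(2.799) = 3520.6×1.0293 ≈ 3624 m/s.
Stage 2: m₀ = 168,370 kg, m_f = 168,370 − 131,000 = 37,370 kg; Δv = 254×9.80665×ln(4.505) = 2490.9×1.5053 ≈ 3750 m/s.
Stage 3: m₀ = 23,370 kg, m_f = 23,370 − 17,700 = 5,670 kg; Δv = 299×9.80665×ln(4.122) = 2932.2×1.4163 ≈ 4153 m/s.
Total Δv = 3624 + 3750 + 4153 = 11527 m/s.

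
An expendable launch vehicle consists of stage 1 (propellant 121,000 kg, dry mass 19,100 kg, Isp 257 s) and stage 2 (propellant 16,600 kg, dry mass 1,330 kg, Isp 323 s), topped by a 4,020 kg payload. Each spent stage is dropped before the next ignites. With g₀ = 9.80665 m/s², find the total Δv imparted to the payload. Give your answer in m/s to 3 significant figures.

Δv ≈ 7930 m/s

Ignition mass of stage 1 = 121,000+19,100 + 16,600+1,330 + 4,020 = 162,050 kg.
Stage 1: m₀ = 162,050 kg, m_f = 162,050 − 121,000 = 41,050 kg; Δv = 257×9.80665×ln(3.948) = 2520.3×1.3731 ≈ 3461 m/s.
Stage 2: m₀ = 21,950 kg, m_f = 21,950 − 16,600 = 5,350 kg; Δv = 323×9.80665×ln(4.103) = 3167.5×1.4117 ≈ 4472 m/s.
Total Δv = 3461 + 4472 = 7933 m/s.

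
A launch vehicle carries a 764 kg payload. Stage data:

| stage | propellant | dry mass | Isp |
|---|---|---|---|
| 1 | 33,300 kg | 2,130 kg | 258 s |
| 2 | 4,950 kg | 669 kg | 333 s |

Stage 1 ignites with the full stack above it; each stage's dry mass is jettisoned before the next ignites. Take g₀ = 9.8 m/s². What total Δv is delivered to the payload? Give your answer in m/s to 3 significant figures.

Δv ≈ 8900 m/s

Ignition mass of stage 1 = 33,300+2,130 + 4,950+669 + 764 = 41,813 kg.
Stage 1: m₀ = 41,813 kg, m_f = 41,813 − 33,300 = 8,513 kg; Δv = 258×9.8×ln(4.912) = 2528.4×1.5916 ≈ 4024 m/s.
Stage 2: m₀ = 6,383 kg, m_f = 6,383 − 4,950 = 1,433 kg; Δv = 333×9.8×ln(4.454) = 3263.4×1.4939 ≈ 4875 m/s.
Total Δv = 4024 + 4875 = 8899 m/s.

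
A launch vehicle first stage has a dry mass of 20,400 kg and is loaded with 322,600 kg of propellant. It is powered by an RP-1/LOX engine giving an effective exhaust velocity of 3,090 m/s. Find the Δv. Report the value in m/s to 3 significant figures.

Δv ≈ 8720 m/s

m₀ = m_dry + m_prop = 20,400 + 322,600 = 343,000 kg.
Δv = v_e · ln(m₀/m_f) = 3090.0 × ln(16.81) = 3090.0 × 2.8222 ≈ 8720.6 m/s.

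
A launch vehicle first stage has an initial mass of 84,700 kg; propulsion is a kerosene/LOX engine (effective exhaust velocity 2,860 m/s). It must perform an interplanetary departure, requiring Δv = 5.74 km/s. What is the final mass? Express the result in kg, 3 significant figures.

m₀/m_f = exp(Δv / v_e) = exp(5740 / 2860.0) = exp(2.0070) = 7.4409.
m_f = m₀ / 7.4409 = 84,700 / 7.4409 = 11,383 kg.

final mass ≈ 11400 kg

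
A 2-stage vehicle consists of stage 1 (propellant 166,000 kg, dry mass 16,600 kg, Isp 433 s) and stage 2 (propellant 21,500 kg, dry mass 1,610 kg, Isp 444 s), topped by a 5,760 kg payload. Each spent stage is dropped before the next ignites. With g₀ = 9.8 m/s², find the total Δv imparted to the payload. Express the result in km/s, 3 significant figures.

Δv ≈ 12.5 km/s

Ignition mass of stage 1 = 166,000+16,600 + 21,500+1,610 + 5,760 = 211,470 kg.
Stage 1: m₀ = 211,470 kg, m_f = 211,470 − 166,000 = 45,470 kg; Δv = 433×9.8×ln(4.651) = 4243.4×1.5370 ≈ 6522 m/s.
Stage 2: m₀ = 28,870 kg, m_f = 28,870 − 21,500 = 7,370 kg; Δv = 444×9.8×ln(3.917) = 4351.2×1.3654 ≈ 5941 m/s.
Total Δv = 6522 + 5941 = 12463 m/s.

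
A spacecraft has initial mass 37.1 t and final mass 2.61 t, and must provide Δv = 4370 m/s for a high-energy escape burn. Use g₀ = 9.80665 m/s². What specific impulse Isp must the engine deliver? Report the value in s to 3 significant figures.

Isp ≈ 168 s

ln(m₀/m_f) = ln(37100/2610) = ln(14.21) = 2.6543.
v_e = Δv / ln(m₀/m_f) = 4370 / 2.6543 = 1646.4 m/s.
Isp = v_e / g₀ = 1646.4 / 9.80665 = 167.9 s.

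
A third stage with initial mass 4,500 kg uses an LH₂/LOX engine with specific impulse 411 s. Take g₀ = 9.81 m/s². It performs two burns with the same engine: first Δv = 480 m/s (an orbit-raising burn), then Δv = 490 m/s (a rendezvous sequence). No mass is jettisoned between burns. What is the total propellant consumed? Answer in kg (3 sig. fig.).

total propellant consumed ≈ 962 kg

v_e = Isp · g₀ = 411 × 9.81 = 4031.9 m/s.
After the first burn: m = 4500 × exp(−480/4031.9) = 4500 × 0.88776 = 3,994.92 kg.
After the second burn: m = 3,994.92 × exp(−490/4031.9) = 3,994.92 × 0.88556 = 3,537.74 kg.
Total propellant = m₀ − m_final = 4500 − 3,537.74 = 962.26 kg.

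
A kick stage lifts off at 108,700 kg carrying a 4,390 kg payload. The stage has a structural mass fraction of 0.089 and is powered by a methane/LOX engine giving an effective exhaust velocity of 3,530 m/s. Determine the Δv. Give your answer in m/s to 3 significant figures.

Stage wet mass = m₀ − payload = 108,700 − 4,390 = 104,310 kg.
Stage dry mass = ε × stage wet mass = 0.089 × 104,310 = 9,283.59 kg.
Burnout mass m_f = stage dry + payload = 9,283.59 + 4,390 = 13,673.59 kg.
By the Tsiolkovsky rocket equation, Δv = v_e · ln(108,700/13,673.59) = 3530.0 × ln(7.95) = 3530.0 × 2.0731 ≈ 7318 m/s.

Δv ≈ 7320 m/s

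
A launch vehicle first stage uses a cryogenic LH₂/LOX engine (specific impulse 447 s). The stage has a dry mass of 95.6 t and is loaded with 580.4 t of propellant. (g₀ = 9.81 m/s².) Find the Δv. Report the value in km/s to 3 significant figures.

v_e = Isp · g₀ = 447 × 9.81 = 4385.1 m/s.
m₀ = m_dry + m_prop = 95.6 + 580.4 = 676 t.
From the ideal rocket equation, Δv = v_e · ln(m₀/m_f) = 4385.1 × ln(7.071) = 4385.1 × 1.9560 ≈ 8577.3 m/s.

Δv ≈ 8.58 km/s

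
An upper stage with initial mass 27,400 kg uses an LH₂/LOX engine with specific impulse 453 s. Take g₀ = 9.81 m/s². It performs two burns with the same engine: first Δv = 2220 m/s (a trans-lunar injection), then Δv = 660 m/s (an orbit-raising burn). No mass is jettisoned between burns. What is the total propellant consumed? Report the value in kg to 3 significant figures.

v_e = Isp · g₀ = 453 × 9.81 = 4443.9 m/s.
After the first burn: m = 27400 × exp(−2220/4443.9) = 27400 × 0.60680 = 16,626.3 kg.
After the second burn: m = 16,626.3 × exp(−660/4443.9) = 16,626.3 × 0.86199 = 14,331.7 kg.
Total propellant = m₀ − m_final = 27400 − 14,331.7 = 13,068.3 kg.

total propellant consumed ≈ 13100 kg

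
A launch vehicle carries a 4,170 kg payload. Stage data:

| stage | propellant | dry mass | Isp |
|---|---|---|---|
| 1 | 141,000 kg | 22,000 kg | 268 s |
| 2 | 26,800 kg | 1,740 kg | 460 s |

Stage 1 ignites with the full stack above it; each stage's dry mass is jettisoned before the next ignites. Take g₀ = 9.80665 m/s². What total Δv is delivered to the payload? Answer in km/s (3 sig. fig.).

Δv ≈ 11.1 km/s

Ignition mass of stage 1 = 141,000+22,000 + 26,800+1,740 + 4,170 = 195,710 kg.
Stage 1: m₀ = 195,710 kg, m_f = 195,710 − 141,000 = 54,710 kg; Δv = 268×9.80665×ln(3.577) = 2628.2×1.2746 ≈ 3350 m/s.
Stage 2: m₀ = 32,710 kg, m_f = 32,710 − 26,800 = 5,910 kg; Δv = 460×9.80665×ln(5.535) = 4511.1×1.7110 ≈ 7719 m/s.
Total Δv = 3350 + 7719 = 11069 m/s.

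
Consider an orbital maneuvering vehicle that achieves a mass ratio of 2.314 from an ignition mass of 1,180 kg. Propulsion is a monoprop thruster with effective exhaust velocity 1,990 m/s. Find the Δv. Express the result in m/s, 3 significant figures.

Δv = v_e · ln(2.314) = 1990.0 × 0.8390 ≈ 1669.6 m/s.

Δv ≈ 1670 m/s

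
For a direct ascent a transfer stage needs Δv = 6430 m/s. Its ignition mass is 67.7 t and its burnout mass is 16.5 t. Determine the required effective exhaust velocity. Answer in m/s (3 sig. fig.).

ln(m₀/m_f) = ln(67700/16500) = ln(4.103) = 1.4117.
v_e = Δv / ln(m₀/m_f) = 6430 / 1.4117 = 4554.7 m/s.

v_e ≈ 4550 m/s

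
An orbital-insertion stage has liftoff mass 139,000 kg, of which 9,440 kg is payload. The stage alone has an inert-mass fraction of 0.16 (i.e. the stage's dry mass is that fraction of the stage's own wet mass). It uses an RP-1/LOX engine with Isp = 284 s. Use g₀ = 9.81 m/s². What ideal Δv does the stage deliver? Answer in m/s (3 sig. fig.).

Δv ≈ 4260 m/s

Stage wet mass = m₀ − payload = 139,000 − 9,440 = 129,560 kg.
Stage dry mass = ε × stage wet mass = 0.16 × 129,560 = 20,729.6 kg.
Burnout mass m_f = stage dry + payload = 20,729.6 + 9,440 = 30,169.6 kg.
v_e = Isp · g₀ = 284 × 9.81 = 2786.0 m/s.
By the Tsiolkovsky rocket equation, Δv = v_e · ln(139,000/30,169.6) = 2786.0 × ln(4.607) = 2786.0 × 1.5276 ≈ 4256 m/s.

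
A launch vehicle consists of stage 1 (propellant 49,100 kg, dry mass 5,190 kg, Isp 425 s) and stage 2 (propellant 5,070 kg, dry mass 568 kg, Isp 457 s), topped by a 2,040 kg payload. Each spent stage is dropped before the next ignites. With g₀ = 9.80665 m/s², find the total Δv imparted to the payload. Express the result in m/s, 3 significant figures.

Δv ≈ 11400 m/s

Ignition mass of stage 1 = 49,100+5,190 + 5,070+568 + 2,040 = 61,968 kg.
Stage 1: m₀ = 61,968 kg, m_f = 61,968 − 49,100 = 12,868 kg; Δv = 425×9.80665×ln(4.816) = 4167.8×1.5719 ≈ 6551 m/s.
Stage 2: m₀ = 7,678 kg, m_f = 7,678 − 5,070 = 2,608 kg; Δv = 457×9.80665×ln(2.944) = 4481.6×1.0798 ≈ 4839 m/s.
Total Δv = 6551 + 4839 = 11390 m/s.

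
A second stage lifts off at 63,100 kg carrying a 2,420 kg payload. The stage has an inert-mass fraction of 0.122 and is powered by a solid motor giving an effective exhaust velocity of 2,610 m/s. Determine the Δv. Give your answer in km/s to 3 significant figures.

Δv ≈ 4.85 km/s

Stage wet mass = m₀ − payload = 63,100 − 2,420 = 60,680 kg.
Stage dry mass = ε × stage wet mass = 0.122 × 60,680 = 7,402.96 kg.
Burnout mass m_f = stage dry + payload = 7,402.96 + 2,420 = 9,822.96 kg.
Δv = v_e · ln(63,100/9,822.96) = 2610.0 × ln(6.424) = 2610.0 × 1.8600 ≈ 4855 m/s.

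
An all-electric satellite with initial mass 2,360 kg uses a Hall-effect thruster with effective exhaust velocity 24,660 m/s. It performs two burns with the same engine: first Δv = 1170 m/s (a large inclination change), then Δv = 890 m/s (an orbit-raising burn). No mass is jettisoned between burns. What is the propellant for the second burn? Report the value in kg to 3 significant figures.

propellant for the second burn ≈ 79.8 kg

After the first burn: m = 2360 × exp(−1170/24660.0) = 2360 × 0.95366 = 2,250.64 kg.
After the second burn: m = 2,250.64 × exp(−890/24660.0) = 2,250.64 × 0.96455 = 2,170.85 kg.
Second-burn propellant = 2,250.64 − 2,170.85 = 79.79 kg.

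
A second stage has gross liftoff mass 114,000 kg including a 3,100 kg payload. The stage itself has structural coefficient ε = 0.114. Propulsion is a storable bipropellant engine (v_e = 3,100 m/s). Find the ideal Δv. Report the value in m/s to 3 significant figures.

Stage wet mass = m₀ − payload = 114,000 − 3,100 = 110,900 kg.
Stage dry mass = ε × stage wet mass = 0.114 × 110,900 = 12,642.6 kg.
Burnout mass m_f = stage dry + payload = 12,642.6 + 3,100 = 15,742.6 kg.
By the Tsiolkovsky rocket equation, Δv = v_e · ln(114,000/15,742.6) = 3100.0 × ln(7.241) = 3100.0 × 1.9798 ≈ 6137 m/s.

Δv ≈ 6140 m/s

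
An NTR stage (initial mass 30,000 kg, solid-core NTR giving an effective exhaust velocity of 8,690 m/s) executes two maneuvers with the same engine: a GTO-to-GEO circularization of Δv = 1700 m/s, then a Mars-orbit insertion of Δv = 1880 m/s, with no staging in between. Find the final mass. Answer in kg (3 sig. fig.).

final mass ≈ 19900 kg

After the first burn: m = 30000 × exp(−1700/8690.0) = 30000 × 0.82232 = 24,669.6 kg.
After the second burn: m = 24,669.6 × exp(−1880/8690.0) = 24,669.6 × 0.80546 = 19,870.4 kg.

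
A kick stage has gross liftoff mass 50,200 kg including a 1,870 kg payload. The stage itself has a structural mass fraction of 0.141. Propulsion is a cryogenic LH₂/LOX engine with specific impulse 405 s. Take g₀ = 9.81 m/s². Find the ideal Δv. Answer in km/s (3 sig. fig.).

Stage wet mass = m₀ − payload = 50,200 − 1,870 = 48,330 kg.
Stage dry mass = ε × stage wet mass = 0.141 × 48,330 = 6,814.53 kg.
Burnout mass m_f = stage dry + payload = 6,814.53 + 1,870 = 8,684.53 kg.
v_e = Isp · g₀ = 405 × 9.81 = 3973.1 m/s.
From the ideal rocket equation, Δv = v_e · ln(50,200/8,684.53) = 3973.1 × ln(5.78) = 3973.1 × 1.7545 ≈ 6971 m/s.

Δv ≈ 6.97 km/s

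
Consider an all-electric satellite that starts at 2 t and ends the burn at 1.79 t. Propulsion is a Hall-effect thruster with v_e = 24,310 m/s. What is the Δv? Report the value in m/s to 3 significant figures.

Δv ≈ 2700 m/s

Rocket equation: Δv = v_e · ln(m₀/m_f) = 24310.0 × ln(1.117) = 24310.0 × 0.1109 ≈ 2696.7 m/s.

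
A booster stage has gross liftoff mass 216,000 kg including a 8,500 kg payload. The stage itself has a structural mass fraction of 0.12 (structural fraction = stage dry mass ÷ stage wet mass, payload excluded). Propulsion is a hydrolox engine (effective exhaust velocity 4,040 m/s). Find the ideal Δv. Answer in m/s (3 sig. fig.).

Stage wet mass = m₀ − payload = 216,000 − 8,500 = 207,500 kg.
Stage dry mass = ε × stage wet mass = 0.12 × 207,500 = 24,900 kg.
Burnout mass m_f = stage dry + payload = 24,900 + 8,500 = 33,400 kg.
Δv = v_e · ln(216,000/33,400) = 4040.0 × ln(6.467) = 4040.0 × 1.8667 ≈ 7542 m/s.

Δv ≈ 7540 m/s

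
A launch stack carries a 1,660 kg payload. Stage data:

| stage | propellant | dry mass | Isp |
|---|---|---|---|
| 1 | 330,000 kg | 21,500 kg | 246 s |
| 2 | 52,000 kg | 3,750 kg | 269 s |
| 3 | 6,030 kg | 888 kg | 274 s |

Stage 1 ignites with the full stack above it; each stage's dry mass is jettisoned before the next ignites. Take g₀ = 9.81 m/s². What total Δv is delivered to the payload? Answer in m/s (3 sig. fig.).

Ignition mass of stage 1 = 330,000+21,500 + 52,000+3,750 + 6,030+888 + 1,660 = 415,828 kg.
Stage 1: m₀ = 415,828 kg, m_f = 415,828 − 330,000 = 85,828 kg; Δv = 246×9.81×ln(4.845) = 2413.3×1.5779 ≈ 3808 m/s.
Stage 2: m₀ = 64,328 kg, m_f = 64,328 − 52,000 = 12,328 kg; Δv = 269×9.81×ln(5.218) = 2638.9×1.6521 ≈ 4360 m/s.
Stage 3: m₀ = 8,578 kg, m_f = 8,578 − 6,030 = 2,548 kg; Δv = 274×9.81×ln(3.367) = 2687.9×1.2139 ≈ 3263 m/s.
Total Δv = 3808 + 4360 + 3263 = 11431 m/s.

Δv ≈ 11400 m/s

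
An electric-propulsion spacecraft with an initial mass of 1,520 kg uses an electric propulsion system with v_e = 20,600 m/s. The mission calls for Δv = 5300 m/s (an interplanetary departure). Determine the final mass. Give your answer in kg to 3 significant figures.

final mass ≈ 1180 kg

From the ideal rocket equation, m₀/m_f = exp(Δv / v_e) = exp(5300 / 20600.0) = exp(0.2573) = 1.2934.
m_f = m₀ / 1.2934 = 1,520 / 1.2934 = 1,175.2 kg.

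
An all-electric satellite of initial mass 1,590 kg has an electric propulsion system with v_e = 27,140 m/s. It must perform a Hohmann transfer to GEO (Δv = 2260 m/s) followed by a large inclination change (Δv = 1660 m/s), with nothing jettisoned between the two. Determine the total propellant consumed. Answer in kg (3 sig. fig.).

total propellant consumed ≈ 214 kg

After the first burn: m = 1590 × exp(−2260/27140.0) = 1590 × 0.92010 = 1,462.96 kg.
After the second burn: m = 1,462.96 × exp(−1660/27140.0) = 1,462.96 × 0.94067 = 1,376.16 kg.
Total propellant = m₀ − m_final = 1590 − 1,376.16 = 213.84 kg.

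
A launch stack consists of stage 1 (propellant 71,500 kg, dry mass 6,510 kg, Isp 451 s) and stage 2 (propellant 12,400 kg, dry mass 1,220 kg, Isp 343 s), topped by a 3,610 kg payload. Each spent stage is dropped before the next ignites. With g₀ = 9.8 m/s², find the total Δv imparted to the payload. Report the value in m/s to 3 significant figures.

Ignition mass of stage 1 = 71,500+6,510 + 12,400+1,220 + 3,610 = 95,240 kg.
Stage 1: m₀ = 95,240 kg, m_f = 95,240 − 71,500 = 23,740 kg; Δv = 451×9.8×ln(4.012) = 4419.8×1.3892 ≈ 6140 m/s.
Stage 2: m₀ = 17,230 kg, m_f = 17,230 − 12,400 = 4,830 kg; Δv = 343×9.8×ln(3.567) = 3361.4×1.2718 ≈ 4275 m/s.
Total Δv = 6140 + 4275 = 10415 m/s.

Δv ≈ 10400 m/s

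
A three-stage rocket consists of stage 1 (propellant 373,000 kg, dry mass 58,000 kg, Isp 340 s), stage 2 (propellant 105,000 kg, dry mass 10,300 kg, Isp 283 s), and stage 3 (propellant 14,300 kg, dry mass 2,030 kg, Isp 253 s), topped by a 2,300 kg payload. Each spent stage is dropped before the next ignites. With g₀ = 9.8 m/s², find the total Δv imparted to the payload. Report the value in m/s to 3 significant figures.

Ignition mass of stage 1 = 373,000+58,000 + 105,000+10,300 + 14,300+2,030 + 2,300 = 564,930 kg.
Stage 1: m₀ = 564,930 kg, m_f = 564,930 − 373,000 = 191,930 kg; Δv = 340×9.8×ln(2.943) = 3332.0×1.0796 ≈ 3597 m/s.
Stage 2: m₀ = 133,930 kg, m_f = 133,930 − 105,000 = 28,930 kg; Δv = 283×9.8×ln(4.629) = 2773.4×1.5324 ≈ 4250 m/s.
Stage 3: m₀ = 18,630 kg, m_f = 18,630 − 14,300 = 4,330 kg; Δv = 253×9.8×ln(4.303) = 2479.4×1.4592 ≈ 3618 m/s.
Total Δv = 3597 + 4250 + 3618 = 11465 m/s.

Δv ≈ 11500 m/s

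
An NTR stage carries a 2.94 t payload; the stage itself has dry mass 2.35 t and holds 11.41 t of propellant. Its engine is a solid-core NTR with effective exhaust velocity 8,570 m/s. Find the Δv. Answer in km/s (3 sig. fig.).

m₀ = payload + dry + propellant = 2.94 + 2.35 + 11.41 = 16.7 t.
m_f = payload + dry = 2.94 + 2.35 = 5.29 t.
Δv = v_e · ln(m₀/m_f) = 8570.0 × ln(3.157) = 8570.0 × 1.1496 ≈ 9852.0 m/s.

Δv ≈ 9.85 km/s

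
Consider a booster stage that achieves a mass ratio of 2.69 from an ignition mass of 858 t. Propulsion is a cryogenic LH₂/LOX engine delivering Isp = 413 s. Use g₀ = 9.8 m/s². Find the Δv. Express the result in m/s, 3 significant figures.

Δv ≈ 4010 m/s

v_e = Isp · g₀ = 413 × 9.8 = 4047.4 m/s.
Rocket equation: Δv = v_e · ln(2.69) = 4047.4 × 0.9895 ≈ 4005.1 m/s.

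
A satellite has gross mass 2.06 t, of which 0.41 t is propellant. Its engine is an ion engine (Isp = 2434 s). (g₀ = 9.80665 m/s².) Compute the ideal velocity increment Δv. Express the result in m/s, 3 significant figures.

Δv ≈ 5300 m/s

v_e = Isp · g₀ = 2434 × 9.80665 = 23869.4 m/s.
m_f = m₀ − m_prop = 2.06 − 0.41 = 1.65 t.
By the Tsiolkovsky rocket equation, Δv = v_e · ln(m₀/m_f) = 23869.4 × ln(1.248) = 23869.4 × 0.2219 ≈ 5297.3 m/s.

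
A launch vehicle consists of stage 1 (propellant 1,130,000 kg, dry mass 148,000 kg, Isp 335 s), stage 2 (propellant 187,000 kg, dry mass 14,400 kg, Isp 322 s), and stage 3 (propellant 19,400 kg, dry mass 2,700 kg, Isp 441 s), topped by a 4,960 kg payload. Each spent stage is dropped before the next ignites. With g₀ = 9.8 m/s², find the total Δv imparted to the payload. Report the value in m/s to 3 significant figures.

Δv ≈ 15400 m/s

Ignition mass of stage 1 = 1,130,000+148,000 + 187,000+14,400 + 19,400+2,700 + 4,960 = 1,506,460 kg.
Stage 1: m₀ = 1,506,460 kg, m_f = 1,506,460 − 1,130,000 = 376,460 kg; Δv = 335×9.8×ln(4.002) = 3283.0×1.3867 ≈ 4553 m/s.
Stage 2: m₀ = 228,460 kg, m_f = 228,460 − 187,000 = 41,460 kg; Δv = 322×9.8×ln(5.51) = 3155.6×1.7066 ≈ 5385 m/s.
Stage 3: m₀ = 27,060 kg, m_f = 27,060 − 19,400 = 7,660 kg; Δv = 441×9.8×ln(3.533) = 4321.8×1.2620 ≈ 5454 m/s.
Total Δv = 4553 + 5385 + 5454 = 15392 m/s.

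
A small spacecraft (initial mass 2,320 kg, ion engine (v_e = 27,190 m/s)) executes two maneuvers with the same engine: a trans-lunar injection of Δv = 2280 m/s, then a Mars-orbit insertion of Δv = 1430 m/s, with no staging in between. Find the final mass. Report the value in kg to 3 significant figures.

After the first burn: m = 2320 × exp(−2280/27190.0) = 2320 × 0.91957 = 2,133.4 kg.
After the second burn: m = 2,133.4 × exp(−1430/27190.0) = 2,133.4 × 0.94877 = 2,024.11 kg.

final mass ≈ 2020 kg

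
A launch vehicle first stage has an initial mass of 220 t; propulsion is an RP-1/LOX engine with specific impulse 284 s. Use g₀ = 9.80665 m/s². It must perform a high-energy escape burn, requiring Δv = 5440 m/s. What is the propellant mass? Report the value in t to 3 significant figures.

propellant mass ≈ 189 t

v_e = Isp · g₀ = 284 × 9.80665 = 2785.1 m/s.
m₀/m_f = exp(Δv / v_e) = exp(5440 / 2785.1) = exp(1.9533) = 7.0516.
m_f = 220 / 7.0516 = 31.1986 t, so propellant = m₀ − m_f = 220 − 31.1986 = 188.8014 t.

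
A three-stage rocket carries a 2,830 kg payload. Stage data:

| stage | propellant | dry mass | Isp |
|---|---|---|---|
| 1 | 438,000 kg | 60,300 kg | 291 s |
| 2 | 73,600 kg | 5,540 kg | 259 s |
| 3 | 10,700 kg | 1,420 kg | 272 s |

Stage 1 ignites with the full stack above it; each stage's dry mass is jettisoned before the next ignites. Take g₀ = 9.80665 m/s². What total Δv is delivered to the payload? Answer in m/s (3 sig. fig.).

Ignition mass of stage 1 = 438,000+60,300 + 73,600+5,540 + 10,700+1,420 + 2,830 = 592,390 kg.
Stage 1: m₀ = 592,390 kg, m_f = 592,390 − 438,000 = 154,390 kg; Δv = 291×9.80665×ln(3.837) = 2853.7×1.3447 ≈ 3837 m/s.
Stage 2: m₀ = 94,090 kg, m_f = 94,090 − 73,600 = 20,490 kg; Δv = 259×9.80665×ln(4.592) = 2539.9×1.5243 ≈ 3872 m/s.
Stage 3: m₀ = 14,950 kg, m_f = 14,950 − 10,700 = 4,250 kg; Δv = 272×9.80665×ln(3.518) = 2667.4×1.2578 ≈ 3355 m/s.
Total Δv = 3837 + 3872 + 3355 = 11064 m/s.

Δv ≈ 11100 m/s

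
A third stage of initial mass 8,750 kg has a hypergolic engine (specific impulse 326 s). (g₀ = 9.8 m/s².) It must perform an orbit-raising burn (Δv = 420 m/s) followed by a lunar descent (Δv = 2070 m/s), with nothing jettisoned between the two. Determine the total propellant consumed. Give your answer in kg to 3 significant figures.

v_e = Isp · g₀ = 326 × 9.8 = 3194.8 m/s.
After the first burn: m = 8750 × exp(−420/3194.8) = 8750 × 0.87681 = 7,672.09 kg.
After the second burn: m = 7,672.09 × exp(−2070/3194.8) = 7,672.09 × 0.52313 = 4,013.5 kg.
Total propellant = m₀ − m_final = 8750 − 4,013.5 = 4,736.5 kg.

total propellant consumed ≈ 4740 kg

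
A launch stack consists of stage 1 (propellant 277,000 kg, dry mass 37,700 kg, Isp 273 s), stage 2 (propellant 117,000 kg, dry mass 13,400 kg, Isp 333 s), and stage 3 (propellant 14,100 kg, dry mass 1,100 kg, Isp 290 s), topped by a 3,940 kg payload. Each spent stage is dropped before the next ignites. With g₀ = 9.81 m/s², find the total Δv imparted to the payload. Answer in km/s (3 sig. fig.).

Ignition mass of stage 1 = 277,000+37,700 + 117,000+13,400 + 14,100+1,100 + 3,940 = 464,240 kg.
Stage 1: m₀ = 464,240 kg, m_f = 464,240 − 277,000 = 187,240 kg; Δv = 273×9.81×ln(2.479) = 2678.1×0.9080 ≈ 2432 m/s.
Stage 2: m₀ = 149,540 kg, m_f = 149,540 − 117,000 = 32,540 kg; Δv = 333×9.81×ln(4.596) = 3266.7×1.5251 ≈ 4982 m/s.
Stage 3: m₀ = 19,140 kg, m_f = 19,140 − 14,100 = 5,040 kg; Δv = 290×9.81×ln(3.798) = 2844.9×1.3344 ≈ 3796 m/s.
Total Δv = 2432 + 4982 + 3796 = 11210 m/s.

Δv ≈ 11.2 km/s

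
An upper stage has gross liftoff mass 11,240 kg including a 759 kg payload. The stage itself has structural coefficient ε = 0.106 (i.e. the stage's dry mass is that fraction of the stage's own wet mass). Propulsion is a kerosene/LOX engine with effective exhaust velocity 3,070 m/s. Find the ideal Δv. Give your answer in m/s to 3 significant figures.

Δv ≈ 5510 m/s

Stage wet mass = m₀ − payload = 11,240 − 759 = 10,481 kg.
Stage dry mass = ε × stage wet mass = 0.106 × 10,481 = 1,110.99 kg.
Burnout mass m_f = stage dry + payload = 1,110.99 + 759 = 1,869.99 kg.
By the Tsiolkovsky rocket equation, Δv = v_e · ln(11,240/1,869.99) = 3070.0 × ln(6.011) = 3070.0 × 1.7935 ≈ 5506 m/s.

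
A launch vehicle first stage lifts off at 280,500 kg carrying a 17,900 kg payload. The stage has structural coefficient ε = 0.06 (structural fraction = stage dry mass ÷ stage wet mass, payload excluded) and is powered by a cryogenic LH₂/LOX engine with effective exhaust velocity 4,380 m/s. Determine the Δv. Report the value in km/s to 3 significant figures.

Δv ≈ 9.29 km/s

Stage wet mass = m₀ − payload = 280,500 − 17,900 = 262,600 kg.
Stage dry mass = ε × stage wet mass = 0.06 × 262,600 = 15,756 kg.
Burnout mass m_f = stage dry + payload = 15,756 + 17,900 = 33,656 kg.
Δv = v_e · ln(280,500/33,656) = 4380.0 × ln(8.334) = 4380.0 × 2.1204 ≈ 9287 m/s.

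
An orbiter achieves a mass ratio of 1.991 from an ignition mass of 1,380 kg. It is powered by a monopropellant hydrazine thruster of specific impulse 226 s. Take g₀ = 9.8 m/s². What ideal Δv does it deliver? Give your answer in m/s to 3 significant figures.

Δv ≈ 1530 m/s

v_e = Isp · g₀ = 226 × 9.8 = 2214.8 m/s.
From the ideal rocket equation, Δv = v_e · ln(1.991) = 2214.8 × 0.6886 ≈ 1525.2 m/s.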